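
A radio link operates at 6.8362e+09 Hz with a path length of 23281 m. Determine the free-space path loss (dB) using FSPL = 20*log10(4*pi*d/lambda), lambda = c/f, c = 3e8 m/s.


lambda = c / f = 3.0000e+08 / 6.8362e+09 = 0.04388403 m
FSPL = 20 * log10(4*pi*23281/0.04388403) = 136.5 dB

136.5 dB


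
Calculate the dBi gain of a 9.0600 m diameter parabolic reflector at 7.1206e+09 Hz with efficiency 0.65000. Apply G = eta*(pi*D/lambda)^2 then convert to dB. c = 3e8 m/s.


lambda = c / f = 3.0000e+08 / 7.1206e+09 = 0.04213128 m
G_linear = 0.65000 * (pi * 9.0600 / 0.04213128)^2 = 296660.8
G_dBi = 10 * log10(296660.8) = 54.72 dBi

54.72 dBi


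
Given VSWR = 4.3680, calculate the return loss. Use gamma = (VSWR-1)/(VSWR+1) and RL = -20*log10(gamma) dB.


gamma = (4.3680 - 1) / (4.3680 + 1) = 0.6274218
RL = -20 * log10(0.6274218) = 4.049 dB

4.049 dB


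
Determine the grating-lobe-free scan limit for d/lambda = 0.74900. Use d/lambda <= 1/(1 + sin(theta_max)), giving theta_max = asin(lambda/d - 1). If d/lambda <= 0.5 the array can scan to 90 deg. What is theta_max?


lambda/d - 1 = 1/0.74900 - 1 = 0.3351135
theta_max = asin(0.3351135) = 19.58 deg

19.58 deg


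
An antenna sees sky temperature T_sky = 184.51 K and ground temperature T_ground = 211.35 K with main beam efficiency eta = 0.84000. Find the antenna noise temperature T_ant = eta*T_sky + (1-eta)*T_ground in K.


T_ant = 0.84000 * 184.51 + (1 - 0.84000) * 211.35 = 188.8 K

188.8 K


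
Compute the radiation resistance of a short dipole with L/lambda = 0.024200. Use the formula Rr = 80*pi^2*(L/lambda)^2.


Rr = 80 * pi^2 * (0.024200)^2 = 80 * 9.869604 * 5.856400e-04 = 0.4624 ohm

0.4624 ohm


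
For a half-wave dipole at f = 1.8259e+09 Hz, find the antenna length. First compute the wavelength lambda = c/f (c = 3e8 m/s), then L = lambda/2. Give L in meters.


lambda = c / f = 3.0000e+08 / 1.8259e+09 = 0.1643025 m
L = lambda / 2 = 0.1643025 / 2 = 0.08215 m

0.08215 m


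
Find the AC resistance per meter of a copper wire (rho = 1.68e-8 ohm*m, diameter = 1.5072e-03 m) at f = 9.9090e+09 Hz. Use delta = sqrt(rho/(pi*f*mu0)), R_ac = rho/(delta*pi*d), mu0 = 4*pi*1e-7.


delta = sqrt(1.68e-8 / (pi * 9.9090e+09 * 4*pi*1e-7)) = 6.553297e-07 m
R_ac = 1.68e-8 / (6.553297e-07 * pi * 1.5072e-03) = 5.414 ohm/m

5.414 ohm/m


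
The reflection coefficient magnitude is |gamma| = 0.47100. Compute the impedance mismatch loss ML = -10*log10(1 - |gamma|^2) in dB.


ML = -10 * log10(1 - 0.47100^2) = -10 * log10(0.778159) = 1.089 dB

1.089 dB


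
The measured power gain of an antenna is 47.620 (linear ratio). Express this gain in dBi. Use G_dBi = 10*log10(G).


G_dBi = 10 * log10(47.620) = 16.78 dBi

16.78 dBi


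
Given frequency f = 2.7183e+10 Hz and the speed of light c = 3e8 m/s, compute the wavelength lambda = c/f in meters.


lambda = c / f = 3.0000e+08 / 2.7183e+10 = 0.01104 m

0.01104 m


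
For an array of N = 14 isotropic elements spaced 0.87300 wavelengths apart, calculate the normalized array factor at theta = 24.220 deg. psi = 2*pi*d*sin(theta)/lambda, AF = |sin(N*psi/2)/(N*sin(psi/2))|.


psi = 2*pi*0.87300*sin(24.220 deg) = 2.250265 rad
AF = |sin(14*2.250265/2) / (14*sin(2.250265/2))| = 3.473e-03

3.473e-03


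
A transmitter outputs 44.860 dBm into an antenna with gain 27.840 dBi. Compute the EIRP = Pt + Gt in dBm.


EIRP = Pt + Gt = 44.860 + 27.840 = 72.70 dBm

72.70 dBm


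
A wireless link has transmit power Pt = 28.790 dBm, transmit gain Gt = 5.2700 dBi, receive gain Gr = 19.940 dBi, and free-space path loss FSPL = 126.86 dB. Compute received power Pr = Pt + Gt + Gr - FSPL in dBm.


Pr = 28.790 + 5.2700 + 19.940 - 126.86 = -72.86 dBm

-72.86 dBm


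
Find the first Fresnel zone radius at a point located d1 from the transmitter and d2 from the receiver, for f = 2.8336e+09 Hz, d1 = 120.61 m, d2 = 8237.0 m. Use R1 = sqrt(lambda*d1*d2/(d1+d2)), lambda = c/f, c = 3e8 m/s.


lambda = c / f = 3.0000e+08 / 2.8336e+09 = 0.1058724 m
R1 = sqrt(0.1058724 * 120.61 * 8237.0 / (120.61 + 8237.0)) = 3.548 m

3.548 m


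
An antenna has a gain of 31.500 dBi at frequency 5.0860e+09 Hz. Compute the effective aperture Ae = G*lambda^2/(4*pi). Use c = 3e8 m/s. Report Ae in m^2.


lambda = c / f = 3.0000e+08 / 5.0860e+09 = 0.05898545 m
G_linear = 10^(31.500/10) = 1412.538
Ae = G_linear * lambda^2 / (4*pi) = 1412.538 * 0.05898545^2 / (4*pi) = 0.3911 m^2

0.3911 m^2


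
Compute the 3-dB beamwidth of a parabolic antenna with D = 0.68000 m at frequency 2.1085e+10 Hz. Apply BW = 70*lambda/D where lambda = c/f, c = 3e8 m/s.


lambda = c / f = 3.0000e+08 / 2.1085e+10 = 0.01422812 m
BW = 70 * 0.01422812 / 0.68000 = 1.465 deg

1.465 deg


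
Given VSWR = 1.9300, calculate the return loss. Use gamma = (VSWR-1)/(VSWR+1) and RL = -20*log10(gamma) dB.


gamma = (1.9300 - 1) / (1.9300 + 1) = 0.3174061
RL = -20 * log10(0.3174061) = 9.968 dB

9.968 dB


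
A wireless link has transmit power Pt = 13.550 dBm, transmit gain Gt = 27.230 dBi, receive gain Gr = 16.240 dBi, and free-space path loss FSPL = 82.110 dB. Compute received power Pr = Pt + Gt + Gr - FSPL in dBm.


Pr = 13.550 + 27.230 + 16.240 - 82.110 = -25.09 dBm

-25.09 dBm


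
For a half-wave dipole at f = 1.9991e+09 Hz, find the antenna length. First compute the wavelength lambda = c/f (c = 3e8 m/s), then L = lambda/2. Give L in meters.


lambda = c / f = 3.0000e+08 / 1.9991e+09 = 0.1500675 m
L = lambda / 2 = 0.1500675 / 2 = 0.07503 m

0.07503 m


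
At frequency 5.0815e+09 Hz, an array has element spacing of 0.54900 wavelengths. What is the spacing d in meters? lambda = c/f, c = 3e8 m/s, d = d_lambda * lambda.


lambda = c / f = 3.0000e+08 / 5.0815e+09 = 0.05903769 m
d = 0.54900 * 0.05903769 = 0.03241 m

0.03241 m


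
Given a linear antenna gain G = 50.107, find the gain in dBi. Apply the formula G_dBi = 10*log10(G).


G_dBi = 10 * log10(50.107) = 17.00 dBi

17.00 dBi


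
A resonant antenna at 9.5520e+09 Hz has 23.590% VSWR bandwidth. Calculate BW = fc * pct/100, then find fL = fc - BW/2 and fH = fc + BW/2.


BW = 9.5520e+09 * 23.590/100 = 2.253317e+09 Hz
fL = 9.5520e+09 - 2.253317e+09/2 = 8.425e+09 Hz
fH = 9.5520e+09 + 2.253317e+09/2 = 1.068e+10 Hz

BW=2.253e+09 Hz, fL=8.425e+09 Hz, fH=1.068e+10 Hz


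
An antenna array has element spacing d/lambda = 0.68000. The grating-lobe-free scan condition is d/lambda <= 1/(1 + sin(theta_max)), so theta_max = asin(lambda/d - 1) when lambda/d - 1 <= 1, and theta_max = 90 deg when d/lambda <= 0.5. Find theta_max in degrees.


lambda/d - 1 = 1/0.68000 - 1 = 0.4705882
theta_max = asin(0.4705882) = 28.07 deg

28.07 deg


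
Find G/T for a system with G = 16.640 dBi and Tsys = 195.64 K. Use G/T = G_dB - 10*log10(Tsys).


G/T = 16.640 - 10*log10(195.64) = 16.640 - 22.91458 = -6.275 dB/K

-6.275 dB/K


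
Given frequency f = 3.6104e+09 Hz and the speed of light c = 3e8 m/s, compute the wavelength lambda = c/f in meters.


lambda = c / f = 3.0000e+08 / 3.6104e+09 = 0.08309 m

0.08309 m


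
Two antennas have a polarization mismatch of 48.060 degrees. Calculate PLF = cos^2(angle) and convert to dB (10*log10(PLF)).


PLF_linear = cos^2(48.060 deg) = 0.4466944
PLF_dB = 10 * log10(0.4466944) = -3.500 dB

-3.500 dB


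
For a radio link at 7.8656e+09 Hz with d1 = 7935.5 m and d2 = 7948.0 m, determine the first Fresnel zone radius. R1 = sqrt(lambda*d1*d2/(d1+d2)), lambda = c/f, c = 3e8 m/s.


lambda = c / f = 3.0000e+08 / 7.8656e+09 = 0.03814076 m
R1 = sqrt(0.03814076 * 7935.5 * 7948.0 / (7935.5 + 7948.0)) = 12.31 m

12.31 m


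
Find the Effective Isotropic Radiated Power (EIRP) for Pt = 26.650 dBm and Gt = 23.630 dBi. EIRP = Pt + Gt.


EIRP = Pt + Gt = 26.650 + 23.630 = 50.28 dBm

50.28 dBm


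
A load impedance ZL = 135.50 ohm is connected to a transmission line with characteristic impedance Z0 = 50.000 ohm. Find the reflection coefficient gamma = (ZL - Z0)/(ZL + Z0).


gamma = (135.50 - 50.000) / (135.50 + 50.000) = 0.4609

0.4609


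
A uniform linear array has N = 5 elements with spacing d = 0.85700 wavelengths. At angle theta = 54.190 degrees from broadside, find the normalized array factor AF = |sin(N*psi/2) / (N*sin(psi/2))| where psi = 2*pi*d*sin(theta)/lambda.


psi = 2*pi*0.85700*sin(54.190 deg) = 4.366777 rad
AF = |sin(5*4.366777/2) / (5*sin(4.366777/2))| = 0.2437

0.2437


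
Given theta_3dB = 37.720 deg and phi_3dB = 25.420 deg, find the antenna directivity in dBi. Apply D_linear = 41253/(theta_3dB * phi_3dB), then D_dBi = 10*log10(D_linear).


D_linear = 41253 / (37.720 * 25.420) = 43.02375
D_dBi = 10 * log10(43.02375) = 16.34 dBi

16.34 dBi


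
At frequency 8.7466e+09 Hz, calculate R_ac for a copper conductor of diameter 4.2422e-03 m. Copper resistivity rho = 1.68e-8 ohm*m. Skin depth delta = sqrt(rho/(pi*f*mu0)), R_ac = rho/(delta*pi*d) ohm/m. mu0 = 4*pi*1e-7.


delta = sqrt(1.68e-8 / (pi * 8.7466e+09 * 4*pi*1e-7)) = 6.975176e-07 m
R_ac = 1.68e-8 / (6.975176e-07 * pi * 4.2422e-03) = 1.807 ohm/m

1.807 ohm/m


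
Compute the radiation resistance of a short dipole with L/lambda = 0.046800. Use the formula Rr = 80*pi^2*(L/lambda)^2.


Rr = 80 * pi^2 * (0.046800)^2 = 80 * 9.869604 * 2.190240e-03 = 1.729 ohm

1.729 ohm


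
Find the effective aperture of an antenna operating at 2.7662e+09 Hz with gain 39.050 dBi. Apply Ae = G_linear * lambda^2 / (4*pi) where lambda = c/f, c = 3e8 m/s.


lambda = c / f = 3.0000e+08 / 2.7662e+09 = 0.1084520 m
G_linear = 10^(39.050/10) = 8035.261
Ae = G_linear * lambda^2 / (4*pi) = 8035.261 * 0.1084520^2 / (4*pi) = 7.521 m^2

7.521 m^2


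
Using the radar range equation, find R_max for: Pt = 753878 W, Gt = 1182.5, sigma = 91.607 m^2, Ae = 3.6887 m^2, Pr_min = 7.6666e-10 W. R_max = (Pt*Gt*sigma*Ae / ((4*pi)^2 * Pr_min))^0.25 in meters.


R^4 = 753878*1182.5*91.607*3.6887 / ((4*pi)^2 * 7.6666e-10) = 2.488179e+18
R_max = 2.488179e+18^0.25 = 39716 m

39716 m


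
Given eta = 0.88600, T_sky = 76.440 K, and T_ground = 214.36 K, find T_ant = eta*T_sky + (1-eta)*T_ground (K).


T_ant = 0.88600 * 76.440 + (1 - 0.88600) * 214.36 = 92.16 K

92.16 K


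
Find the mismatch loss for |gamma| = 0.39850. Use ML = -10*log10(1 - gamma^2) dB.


ML = -10 * log10(1 - 0.39850^2) = -10 * log10(0.84119775) = 0.7510 dB

0.7510 dB


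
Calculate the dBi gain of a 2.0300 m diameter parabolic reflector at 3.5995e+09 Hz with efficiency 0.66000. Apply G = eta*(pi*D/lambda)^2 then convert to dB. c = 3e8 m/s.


lambda = c / f = 3.0000e+08 / 3.5995e+09 = 0.08334491 m
G_linear = 0.66000 * (pi * 2.0300 / 0.08334491)^2 = 3864.360
G_dBi = 10 * log10(3864.360) = 35.87 dBi

35.87 dBi


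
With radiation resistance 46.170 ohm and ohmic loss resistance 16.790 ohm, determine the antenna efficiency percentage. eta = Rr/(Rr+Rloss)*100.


eta = 46.170 / (46.170 + 16.790) * 100 = 73.33%

73.33%


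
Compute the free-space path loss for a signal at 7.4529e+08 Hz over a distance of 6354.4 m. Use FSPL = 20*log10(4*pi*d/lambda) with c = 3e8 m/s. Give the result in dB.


lambda = c / f = 3.0000e+08 / 7.4529e+08 = 0.4025279 m
FSPL = 20 * log10(4*pi*6354.4/0.4025279) = 105.9 dB

105.9 dB


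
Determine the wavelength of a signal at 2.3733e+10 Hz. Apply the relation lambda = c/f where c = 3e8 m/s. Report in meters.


lambda = c / f = 3.0000e+08 / 2.3733e+10 = 0.01264 m

0.01264 m


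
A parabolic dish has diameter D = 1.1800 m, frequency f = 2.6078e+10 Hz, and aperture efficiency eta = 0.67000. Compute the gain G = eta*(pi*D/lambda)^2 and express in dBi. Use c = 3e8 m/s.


lambda = c / f = 3.0000e+08 / 2.6078e+10 = 0.01150395 m
G_linear = 0.67000 * (pi * 1.1800 / 0.01150395)^2 = 69573.62
G_dBi = 10 * log10(69573.62) = 48.42 dBi

48.42 dBi


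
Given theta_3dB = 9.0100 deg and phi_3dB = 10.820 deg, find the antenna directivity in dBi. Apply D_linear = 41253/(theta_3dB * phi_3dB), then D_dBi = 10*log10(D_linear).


D_linear = 41253 / (9.0100 * 10.820) = 423.1589
D_dBi = 10 * log10(423.1589) = 26.27 dBi

26.27 dBi


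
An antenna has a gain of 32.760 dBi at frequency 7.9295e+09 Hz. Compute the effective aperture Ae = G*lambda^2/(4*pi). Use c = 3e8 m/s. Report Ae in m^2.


lambda = c / f = 3.0000e+08 / 7.9295e+09 = 0.03783341 m
G_linear = 10^(32.760/10) = 1887.991
Ae = G_linear * lambda^2 / (4*pi) = 1887.991 * 0.03783341^2 / (4*pi) = 0.2151 m^2

0.2151 m^2


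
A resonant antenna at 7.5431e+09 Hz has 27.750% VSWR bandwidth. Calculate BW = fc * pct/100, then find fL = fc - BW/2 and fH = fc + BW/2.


BW = 7.5431e+09 * 27.750/100 = 2.093210e+09 Hz
fL = 7.5431e+09 - 2.093210e+09/2 = 6.496e+09 Hz
fH = 7.5431e+09 + 2.093210e+09/2 = 8.590e+09 Hz

BW=2.093e+09 Hz, fL=6.496e+09 Hz, fH=8.590e+09 Hz


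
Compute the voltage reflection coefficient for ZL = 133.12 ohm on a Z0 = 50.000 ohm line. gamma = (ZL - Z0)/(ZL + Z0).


gamma = (133.12 - 50.000) / (133.12 + 50.000) = 0.4539

0.4539


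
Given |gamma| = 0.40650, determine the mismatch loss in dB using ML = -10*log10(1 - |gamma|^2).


ML = -10 * log10(1 - 0.40650^2) = -10 * log10(0.83475775) = 0.7844 dB

0.7844 dB


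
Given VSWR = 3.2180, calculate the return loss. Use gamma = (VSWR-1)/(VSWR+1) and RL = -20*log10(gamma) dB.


gamma = (3.2180 - 1) / (3.2180 + 1) = 0.5258416
RL = -20 * log10(0.5258416) = 5.583 dB

5.583 dB


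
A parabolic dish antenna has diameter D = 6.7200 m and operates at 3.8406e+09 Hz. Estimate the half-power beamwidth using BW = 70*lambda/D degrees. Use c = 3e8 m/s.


lambda = c / f = 3.0000e+08 / 3.8406e+09 = 0.07811279 m
BW = 70 * 0.07811279 / 6.7200 = 0.8137 deg

0.8137 deg


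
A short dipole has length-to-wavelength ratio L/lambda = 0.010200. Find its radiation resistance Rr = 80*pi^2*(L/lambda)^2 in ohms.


Rr = 80 * pi^2 * (0.010200)^2 = 80 * 9.869604 * 1.040400e-04 = 0.08215 ohm

0.08215 ohm


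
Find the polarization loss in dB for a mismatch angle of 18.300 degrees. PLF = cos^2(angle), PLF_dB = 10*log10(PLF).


PLF_linear = cos^2(18.300 deg) = 0.9014087
PLF_dB = 10 * log10(0.9014087) = -0.4508 dB

-0.4508 dB


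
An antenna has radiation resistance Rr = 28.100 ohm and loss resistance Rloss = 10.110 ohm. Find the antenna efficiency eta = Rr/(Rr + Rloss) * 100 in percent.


eta = 28.100 / (28.100 + 10.110) * 100 = 73.54%

73.54%


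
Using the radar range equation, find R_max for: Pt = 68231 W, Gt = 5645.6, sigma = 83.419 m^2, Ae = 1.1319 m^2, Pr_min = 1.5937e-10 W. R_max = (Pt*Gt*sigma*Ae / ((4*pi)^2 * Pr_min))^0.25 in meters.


R^4 = 68231*5645.6*83.419*1.1319 / ((4*pi)^2 * 1.5937e-10) = 1.445235e+18
R_max = 1.445235e+18^0.25 = 34672 m

34672 m


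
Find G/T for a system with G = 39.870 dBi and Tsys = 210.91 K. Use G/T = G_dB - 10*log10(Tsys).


G/T = 39.870 - 10*log10(210.91) = 39.870 - 23.24097 = 16.63 dB/K

16.63 dB/K


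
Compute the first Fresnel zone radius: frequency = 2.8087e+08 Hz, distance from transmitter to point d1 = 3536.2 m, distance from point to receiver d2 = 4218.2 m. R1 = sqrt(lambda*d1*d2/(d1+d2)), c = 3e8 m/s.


lambda = c / f = 3.0000e+08 / 2.8087e+08 = 1.068110 m
R1 = sqrt(1.068110 * 3536.2 * 4218.2 / (3536.2 + 4218.2)) = 45.33 m

45.33 m


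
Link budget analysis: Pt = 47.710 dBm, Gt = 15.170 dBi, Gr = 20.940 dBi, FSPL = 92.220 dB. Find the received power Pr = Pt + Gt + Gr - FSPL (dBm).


Pr = 47.710 + 15.170 + 20.940 - 92.220 = -8.40 dBm

-8.40 dBm


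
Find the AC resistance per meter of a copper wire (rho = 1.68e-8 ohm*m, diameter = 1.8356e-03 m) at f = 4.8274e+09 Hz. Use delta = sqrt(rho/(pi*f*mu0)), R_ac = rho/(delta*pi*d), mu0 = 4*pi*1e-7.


delta = sqrt(1.68e-8 / (pi * 4.8274e+09 * 4*pi*1e-7)) = 9.388974e-07 m
R_ac = 1.68e-8 / (9.388974e-07 * pi * 1.8356e-03) = 3.103 ohm/m

3.103 ohm/m


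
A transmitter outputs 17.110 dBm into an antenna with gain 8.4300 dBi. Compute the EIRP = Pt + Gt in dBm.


EIRP = Pt + Gt = 17.110 + 8.4300 = 25.54 dBm

25.54 dBm


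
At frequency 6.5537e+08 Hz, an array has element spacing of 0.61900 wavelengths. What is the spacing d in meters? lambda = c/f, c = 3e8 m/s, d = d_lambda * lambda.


lambda = c / f = 3.0000e+08 / 6.5537e+08 = 0.4577567 m
d = 0.61900 * 0.4577567 = 0.2834 m

0.2834 m


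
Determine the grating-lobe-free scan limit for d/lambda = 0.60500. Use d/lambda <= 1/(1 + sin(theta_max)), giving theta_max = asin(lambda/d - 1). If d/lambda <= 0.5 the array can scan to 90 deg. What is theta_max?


lambda/d - 1 = 1/0.60500 - 1 = 0.6528926
theta_max = asin(0.6528926) = 40.76 deg

40.76 deg


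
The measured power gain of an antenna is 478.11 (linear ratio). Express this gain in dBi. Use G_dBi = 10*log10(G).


G_dBi = 10 * log10(478.11) = 26.80 dBi

26.80 dBi


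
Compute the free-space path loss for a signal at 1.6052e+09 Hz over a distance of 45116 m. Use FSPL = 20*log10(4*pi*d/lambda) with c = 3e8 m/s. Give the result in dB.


lambda = c / f = 3.0000e+08 / 1.6052e+09 = 0.1868926 m
FSPL = 20 * log10(4*pi*45116/0.1868926) = 129.6 dB

129.6 dB


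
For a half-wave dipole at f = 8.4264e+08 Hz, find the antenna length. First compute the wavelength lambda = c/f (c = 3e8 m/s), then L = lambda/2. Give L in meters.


lambda = c / f = 3.0000e+08 / 8.4264e+08 = 0.3560239 m
L = lambda / 2 = 0.3560239 / 2 = 0.1780 m

0.1780 m


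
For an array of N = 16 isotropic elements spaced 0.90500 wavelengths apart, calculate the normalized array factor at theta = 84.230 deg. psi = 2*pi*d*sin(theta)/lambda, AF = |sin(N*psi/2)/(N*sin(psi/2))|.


psi = 2*pi*0.90500*sin(84.230 deg) = 5.657473 rad
AF = |sin(16*5.657473/2) / (16*sin(5.657473/2))| = 0.1944

0.1944


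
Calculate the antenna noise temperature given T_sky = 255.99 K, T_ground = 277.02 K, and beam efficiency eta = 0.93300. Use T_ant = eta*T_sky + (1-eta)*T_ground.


T_ant = 0.93300 * 255.99 + (1 - 0.93300) * 277.02 = 257.4 K

257.4 K


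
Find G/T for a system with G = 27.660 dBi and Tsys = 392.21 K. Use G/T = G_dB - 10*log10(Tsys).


G/T = 27.660 - 10*log10(392.21) = 27.660 - 25.93519 = 1.725 dB/K

1.725 dB/K


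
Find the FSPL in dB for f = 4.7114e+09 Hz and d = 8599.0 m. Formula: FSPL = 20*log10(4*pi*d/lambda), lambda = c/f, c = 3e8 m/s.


lambda = c / f = 3.0000e+08 / 4.7114e+09 = 0.06367534 m
FSPL = 20 * log10(4*pi*8599.0/0.06367534) = 124.6 dB

124.6 dB


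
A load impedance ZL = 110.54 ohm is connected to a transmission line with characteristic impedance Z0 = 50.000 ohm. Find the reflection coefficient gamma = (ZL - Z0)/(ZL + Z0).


gamma = (110.54 - 50.000) / (110.54 + 50.000) = 0.3771

0.3771


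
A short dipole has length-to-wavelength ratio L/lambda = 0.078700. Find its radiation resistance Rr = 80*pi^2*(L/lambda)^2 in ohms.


Rr = 80 * pi^2 * (0.078700)^2 = 80 * 9.869604 * 6.193690e-03 = 4.890 ohm

4.890 ohm


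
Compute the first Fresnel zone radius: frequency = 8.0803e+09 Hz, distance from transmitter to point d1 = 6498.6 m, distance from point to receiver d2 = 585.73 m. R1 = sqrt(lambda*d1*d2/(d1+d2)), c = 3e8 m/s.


lambda = c / f = 3.0000e+08 / 8.0803e+09 = 0.03712733 m
R1 = sqrt(0.03712733 * 6498.6 * 585.73 / (6498.6 + 585.73)) = 4.466 m

4.466 m


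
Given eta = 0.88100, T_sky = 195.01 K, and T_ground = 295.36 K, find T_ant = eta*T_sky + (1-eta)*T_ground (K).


T_ant = 0.88100 * 195.01 + (1 - 0.88100) * 295.36 = 207.0 K

207.0 K


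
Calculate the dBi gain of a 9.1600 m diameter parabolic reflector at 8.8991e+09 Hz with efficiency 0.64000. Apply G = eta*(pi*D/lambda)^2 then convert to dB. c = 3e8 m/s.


lambda = c / f = 3.0000e+08 / 8.8991e+09 = 0.03371127 m
G_linear = 0.64000 * (pi * 9.1600 / 0.03371127)^2 = 466359.1
G_dBi = 10 * log10(466359.1) = 56.69 dBi

56.69 dBi


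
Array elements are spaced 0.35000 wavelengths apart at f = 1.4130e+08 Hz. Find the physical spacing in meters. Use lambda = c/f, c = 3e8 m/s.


lambda = c / f = 3.0000e+08 / 1.4130e+08 = 2.123142 m
d = 0.35000 * 2.123142 = 0.7431 m

0.7431 m


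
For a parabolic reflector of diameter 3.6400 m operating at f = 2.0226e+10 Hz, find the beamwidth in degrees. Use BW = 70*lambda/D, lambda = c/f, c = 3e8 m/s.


lambda = c / f = 3.0000e+08 / 2.0226e+10 = 0.01483239 m
BW = 70 * 0.01483239 / 3.6400 = 0.2852 deg

0.2852 deg


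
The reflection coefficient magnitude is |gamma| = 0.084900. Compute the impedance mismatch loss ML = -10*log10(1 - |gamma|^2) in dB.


ML = -10 * log10(1 - 0.084900^2) = -10 * log10(0.99279199) = 0.03142 dB

0.03142 dB


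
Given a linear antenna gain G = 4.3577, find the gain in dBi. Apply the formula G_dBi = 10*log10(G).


G_dBi = 10 * log10(4.3577) = 6.393 dBi

6.393 dBi


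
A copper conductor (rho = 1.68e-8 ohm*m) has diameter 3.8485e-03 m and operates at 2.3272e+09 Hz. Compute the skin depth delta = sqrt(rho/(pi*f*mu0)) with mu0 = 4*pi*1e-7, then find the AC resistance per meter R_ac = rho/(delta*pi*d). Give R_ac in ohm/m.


delta = sqrt(1.68e-8 / (pi * 2.3272e+09 * 4*pi*1e-7)) = 1.352253e-06 m
R_ac = 1.68e-8 / (1.352253e-06 * pi * 3.8485e-03) = 1.028 ohm/m

1.028 ohm/m


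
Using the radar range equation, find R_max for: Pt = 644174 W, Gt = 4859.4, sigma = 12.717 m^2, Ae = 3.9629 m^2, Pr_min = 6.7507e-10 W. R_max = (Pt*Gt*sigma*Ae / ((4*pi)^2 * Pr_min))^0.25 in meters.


R^4 = 644174*4859.4*12.717*3.9629 / ((4*pi)^2 * 6.7507e-10) = 1.479841e+18
R_max = 1.479841e+18^0.25 = 34878 m

34878 m


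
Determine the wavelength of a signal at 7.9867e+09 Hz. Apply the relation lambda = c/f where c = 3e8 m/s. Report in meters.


lambda = c / f = 3.0000e+08 / 7.9867e+09 = 0.03756 m

0.03756 m


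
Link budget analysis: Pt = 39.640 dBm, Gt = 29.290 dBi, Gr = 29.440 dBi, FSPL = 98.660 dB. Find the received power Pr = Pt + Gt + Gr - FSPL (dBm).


Pr = 39.640 + 29.290 + 29.440 - 98.660 = -0.29 dBm

-0.29 dBm


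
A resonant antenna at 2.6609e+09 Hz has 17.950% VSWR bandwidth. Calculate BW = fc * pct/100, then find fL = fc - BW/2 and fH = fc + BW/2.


BW = 2.6609e+09 * 17.950/100 = 4.776316e+08 Hz
fL = 2.6609e+09 - 4.776316e+08/2 = 2.422e+09 Hz
fH = 2.6609e+09 + 4.776316e+08/2 = 2.900e+09 Hz

BW=4.776e+08 Hz, fL=2.422e+09 Hz, fH=2.900e+09 Hz


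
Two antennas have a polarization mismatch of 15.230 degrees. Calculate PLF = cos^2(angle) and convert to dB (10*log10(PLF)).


PLF_linear = cos^2(15.230 deg) = 0.9309916
PLF_dB = 10 * log10(0.9309916) = -0.3105 dB

-0.3105 dB


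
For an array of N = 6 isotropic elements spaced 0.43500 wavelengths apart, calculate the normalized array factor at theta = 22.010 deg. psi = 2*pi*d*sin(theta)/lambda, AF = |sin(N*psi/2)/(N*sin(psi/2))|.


psi = 2*pi*0.43500*sin(22.010 deg) = 1.024312 rad
AF = |sin(6*1.024312/2) / (6*sin(1.024312/2))| = 0.02333

0.02333


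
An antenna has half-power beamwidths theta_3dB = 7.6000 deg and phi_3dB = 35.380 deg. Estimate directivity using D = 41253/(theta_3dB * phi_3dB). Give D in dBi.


D_linear = 41253 / (7.6000 * 35.380) = 153.4208
D_dBi = 10 * log10(153.4208) = 21.86 dBi

21.86 dBi


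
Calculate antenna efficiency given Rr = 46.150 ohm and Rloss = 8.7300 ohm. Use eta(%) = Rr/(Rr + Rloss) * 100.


eta = 46.150 / (46.150 + 8.7300) * 100 = 84.09%

84.09%


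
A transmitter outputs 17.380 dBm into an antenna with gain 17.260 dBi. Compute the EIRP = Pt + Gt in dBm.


EIRP = Pt + Gt = 17.380 + 17.260 = 34.64 dBm

34.64 dBm


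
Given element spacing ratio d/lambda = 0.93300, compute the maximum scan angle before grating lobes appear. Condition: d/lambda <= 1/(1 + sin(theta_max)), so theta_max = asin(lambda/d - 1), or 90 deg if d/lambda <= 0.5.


lambda/d - 1 = 1/0.93300 - 1 = 0.07181136
theta_max = asin(0.07181136) = 4.118 deg

4.118 deg


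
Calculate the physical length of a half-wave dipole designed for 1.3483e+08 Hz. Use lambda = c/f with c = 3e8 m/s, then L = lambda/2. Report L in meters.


lambda = c / f = 3.0000e+08 / 1.3483e+08 = 2.225024 m
L = lambda / 2 = 2.225024 / 2 = 1.113 m

1.113 m


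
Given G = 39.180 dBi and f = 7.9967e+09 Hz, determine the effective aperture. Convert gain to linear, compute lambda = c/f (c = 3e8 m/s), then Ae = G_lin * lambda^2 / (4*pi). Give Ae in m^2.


lambda = c / f = 3.0000e+08 / 7.9967e+09 = 0.03751548 m
G_linear = 10^(39.180/10) = 8279.422
Ae = G_linear * lambda^2 / (4*pi) = 8279.422 * 0.03751548^2 / (4*pi) = 0.9273 m^2

0.9273 m^2


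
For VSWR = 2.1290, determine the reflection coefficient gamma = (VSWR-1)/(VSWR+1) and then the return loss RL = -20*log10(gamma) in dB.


gamma = (2.1290 - 1) / (2.1290 + 1) = 0.3608182
RL = -20 * log10(0.3608182) = 8.854 dB

8.854 dB


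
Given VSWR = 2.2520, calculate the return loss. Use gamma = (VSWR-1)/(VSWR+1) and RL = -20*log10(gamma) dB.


gamma = (2.2520 - 1) / (2.2520 + 1) = 0.3849938
RL = -20 * log10(0.3849938) = 8.291 dB

8.291 dB


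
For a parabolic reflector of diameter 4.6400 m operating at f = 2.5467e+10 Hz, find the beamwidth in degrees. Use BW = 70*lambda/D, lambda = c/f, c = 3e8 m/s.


lambda = c / f = 3.0000e+08 / 2.5467e+10 = 0.01177995 m
BW = 70 * 0.01177995 / 4.6400 = 0.1777 deg

0.1777 deg


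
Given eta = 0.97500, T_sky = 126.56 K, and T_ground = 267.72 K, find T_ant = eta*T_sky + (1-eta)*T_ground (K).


T_ant = 0.97500 * 126.56 + (1 - 0.97500) * 267.72 = 130.1 K

130.1 K


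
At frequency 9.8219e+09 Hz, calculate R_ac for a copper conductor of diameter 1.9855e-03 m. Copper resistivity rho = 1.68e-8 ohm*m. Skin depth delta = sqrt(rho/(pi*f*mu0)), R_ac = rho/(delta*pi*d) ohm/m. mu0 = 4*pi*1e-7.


delta = sqrt(1.68e-8 / (pi * 9.8219e+09 * 4*pi*1e-7)) = 6.582290e-07 m
R_ac = 1.68e-8 / (6.582290e-07 * pi * 1.9855e-03) = 4.092 ohm/m

4.092 ohm/m


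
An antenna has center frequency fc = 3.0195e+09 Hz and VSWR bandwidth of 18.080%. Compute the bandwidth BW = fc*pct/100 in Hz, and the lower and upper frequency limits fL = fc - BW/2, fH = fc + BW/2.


BW = 3.0195e+09 * 18.080/100 = 5.459256e+08 Hz
fL = 3.0195e+09 - 5.459256e+08/2 = 2.747e+09 Hz
fH = 3.0195e+09 + 5.459256e+08/2 = 3.292e+09 Hz

BW=5.459e+08 Hz, fL=2.747e+09 Hz, fH=3.292e+09 Hz


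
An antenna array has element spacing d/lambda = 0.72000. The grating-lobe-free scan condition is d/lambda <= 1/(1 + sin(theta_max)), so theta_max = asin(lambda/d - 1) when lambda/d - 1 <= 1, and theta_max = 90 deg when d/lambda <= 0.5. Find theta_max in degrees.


lambda/d - 1 = 1/0.72000 - 1 = 0.3888889
theta_max = asin(0.3888889) = 22.89 deg

22.89 deg


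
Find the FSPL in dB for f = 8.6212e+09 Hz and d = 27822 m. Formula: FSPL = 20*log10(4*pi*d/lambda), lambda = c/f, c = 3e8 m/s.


lambda = c / f = 3.0000e+08 / 8.6212e+09 = 0.03479794 m
FSPL = 20 * log10(4*pi*27822/0.03479794) = 140.0 dB

140.0 dB


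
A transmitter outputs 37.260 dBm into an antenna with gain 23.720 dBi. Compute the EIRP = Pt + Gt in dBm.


EIRP = Pt + Gt = 37.260 + 23.720 = 60.98 dBm

60.98 dBm


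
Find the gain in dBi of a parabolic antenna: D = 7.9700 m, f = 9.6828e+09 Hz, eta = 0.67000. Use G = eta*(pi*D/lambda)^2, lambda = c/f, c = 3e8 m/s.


lambda = c / f = 3.0000e+08 / 9.6828e+09 = 0.03098277 m
G_linear = 0.67000 * (pi * 7.9700 / 0.03098277)^2 = 437573.2
G_dBi = 10 * log10(437573.2) = 56.41 dBi

56.41 dBi


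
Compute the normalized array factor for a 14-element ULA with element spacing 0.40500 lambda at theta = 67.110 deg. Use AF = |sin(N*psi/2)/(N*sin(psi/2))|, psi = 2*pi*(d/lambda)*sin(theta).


psi = 2*pi*0.40500*sin(67.110 deg) = 2.344304 rad
AF = |sin(14*2.344304/2) / (14*sin(2.344304/2))| = 0.05006

0.05006


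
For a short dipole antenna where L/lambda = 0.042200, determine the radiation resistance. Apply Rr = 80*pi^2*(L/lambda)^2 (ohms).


Rr = 80 * pi^2 * (0.042200)^2 = 80 * 9.869604 * 1.780840e-03 = 1.406 ohm

1.406 ohm


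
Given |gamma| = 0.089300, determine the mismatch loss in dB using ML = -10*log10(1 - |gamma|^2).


ML = -10 * log10(1 - 0.089300^2) = -10 * log10(0.99202551) = 0.03477 dB

0.03477 dB


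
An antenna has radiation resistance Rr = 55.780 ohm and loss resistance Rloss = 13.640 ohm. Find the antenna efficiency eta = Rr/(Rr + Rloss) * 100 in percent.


eta = 55.780 / (55.780 + 13.640) * 100 = 80.35%

80.35%


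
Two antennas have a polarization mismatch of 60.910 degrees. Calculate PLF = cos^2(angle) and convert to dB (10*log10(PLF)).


PLF_linear = cos^2(60.910 deg) = 0.2363738
PLF_dB = 10 * log10(0.2363738) = -6.264 dB

-6.264 dB


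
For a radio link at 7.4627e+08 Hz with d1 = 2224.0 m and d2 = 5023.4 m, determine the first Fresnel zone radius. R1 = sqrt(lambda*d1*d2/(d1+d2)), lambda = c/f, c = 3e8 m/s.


lambda = c / f = 3.0000e+08 / 7.4627e+08 = 0.4019993 m
R1 = sqrt(0.4019993 * 2224.0 * 5023.4 / (2224.0 + 5023.4)) = 24.89 m

24.89 m


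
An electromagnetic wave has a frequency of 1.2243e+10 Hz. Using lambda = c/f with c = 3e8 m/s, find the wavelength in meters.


lambda = c / f = 3.0000e+08 / 1.2243e+10 = 0.02450 m

0.02450 m


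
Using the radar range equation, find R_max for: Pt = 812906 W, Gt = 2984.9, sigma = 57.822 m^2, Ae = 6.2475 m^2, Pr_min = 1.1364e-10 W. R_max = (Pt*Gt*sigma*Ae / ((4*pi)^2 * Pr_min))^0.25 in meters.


R^4 = 812906*2984.9*57.822*6.2475 / ((4*pi)^2 * 1.1364e-10) = 4.884482e+19
R_max = 4.884482e+19^0.25 = 83600 m

83600 m


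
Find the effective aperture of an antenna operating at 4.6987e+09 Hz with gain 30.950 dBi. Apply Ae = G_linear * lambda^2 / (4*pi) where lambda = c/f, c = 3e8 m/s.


lambda = c / f = 3.0000e+08 / 4.6987e+09 = 0.06384745 m
G_linear = 10^(30.950/10) = 1244.515
Ae = G_linear * lambda^2 / (4*pi) = 1244.515 * 0.06384745^2 / (4*pi) = 0.4037 m^2

0.4037 m^2


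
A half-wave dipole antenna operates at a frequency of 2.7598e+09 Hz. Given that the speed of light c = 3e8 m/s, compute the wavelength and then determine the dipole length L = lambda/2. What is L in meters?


lambda = c / f = 3.0000e+08 / 2.7598e+09 = 0.1087035 m
L = lambda / 2 = 0.1087035 / 2 = 0.05435 m

0.05435 m


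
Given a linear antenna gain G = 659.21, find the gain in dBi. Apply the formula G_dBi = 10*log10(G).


G_dBi = 10 * log10(659.21) = 28.19 dBi

28.19 dBi


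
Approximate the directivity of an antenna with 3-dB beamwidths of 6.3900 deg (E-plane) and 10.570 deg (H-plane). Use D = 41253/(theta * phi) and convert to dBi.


D_linear = 41253 / (6.3900 * 10.570) = 610.7728
D_dBi = 10 * log10(610.7728) = 27.86 dBi

27.86 dBi


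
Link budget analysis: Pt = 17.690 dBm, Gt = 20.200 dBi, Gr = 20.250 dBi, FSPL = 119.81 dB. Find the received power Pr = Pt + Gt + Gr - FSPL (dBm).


Pr = 17.690 + 20.200 + 20.250 - 119.81 = -61.67 dBm

-61.67 dBm


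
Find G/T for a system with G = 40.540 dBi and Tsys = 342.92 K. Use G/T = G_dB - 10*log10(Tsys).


G/T = 40.540 - 10*log10(342.92) = 40.540 - 25.35193 = 15.19 dB/K

15.19 dB/K


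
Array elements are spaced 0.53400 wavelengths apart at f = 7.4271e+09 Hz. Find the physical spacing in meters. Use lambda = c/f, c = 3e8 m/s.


lambda = c / f = 3.0000e+08 / 7.4271e+09 = 0.04039262 m
d = 0.53400 * 0.04039262 = 0.02157 m

0.02157 m


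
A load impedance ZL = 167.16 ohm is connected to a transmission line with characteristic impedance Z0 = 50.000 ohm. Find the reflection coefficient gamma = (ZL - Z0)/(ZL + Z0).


gamma = (167.16 - 50.000) / (167.16 + 50.000) = 0.5395

0.5395


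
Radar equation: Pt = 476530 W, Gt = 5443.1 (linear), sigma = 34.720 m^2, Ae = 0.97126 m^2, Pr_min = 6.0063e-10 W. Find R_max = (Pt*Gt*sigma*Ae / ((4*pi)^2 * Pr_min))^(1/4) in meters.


R^4 = 476530*5443.1*34.720*0.97126 / ((4*pi)^2 * 6.0063e-10) = 9.221998e+17
R_max = 9.221998e+17^0.25 = 30989 m

30989 m


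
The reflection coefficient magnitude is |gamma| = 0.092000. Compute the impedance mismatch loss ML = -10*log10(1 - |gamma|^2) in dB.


ML = -10 * log10(1 - 0.092000^2) = -10 * log10(0.991536) = 0.03692 dB

0.03692 dB


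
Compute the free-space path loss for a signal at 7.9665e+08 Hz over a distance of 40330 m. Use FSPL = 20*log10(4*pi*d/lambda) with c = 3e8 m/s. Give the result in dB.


lambda = c / f = 3.0000e+08 / 7.9665e+08 = 0.3765769 m
FSPL = 20 * log10(4*pi*40330/0.3765769) = 122.6 dB

122.6 dB


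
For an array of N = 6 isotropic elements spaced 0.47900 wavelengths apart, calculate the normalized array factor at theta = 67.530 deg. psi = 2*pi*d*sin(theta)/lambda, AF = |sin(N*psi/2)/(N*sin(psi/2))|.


psi = 2*pi*0.47900*sin(67.530 deg) = 2.781153 rad
AF = |sin(6*2.781153/2) / (6*sin(2.781153/2))| = 0.1495

0.1495


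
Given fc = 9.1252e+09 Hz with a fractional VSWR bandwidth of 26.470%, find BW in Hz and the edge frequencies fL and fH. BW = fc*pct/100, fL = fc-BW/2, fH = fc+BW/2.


BW = 9.1252e+09 * 26.470/100 = 2.415440e+09 Hz
fL = 9.1252e+09 - 2.415440e+09/2 = 7.917e+09 Hz
fH = 9.1252e+09 + 2.415440e+09/2 = 1.033e+10 Hz

BW=2.415e+09 Hz, fL=7.917e+09 Hz, fH=1.033e+10 Hz


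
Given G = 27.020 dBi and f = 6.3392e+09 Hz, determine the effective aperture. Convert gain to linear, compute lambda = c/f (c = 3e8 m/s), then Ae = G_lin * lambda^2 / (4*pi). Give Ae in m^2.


lambda = c / f = 3.0000e+08 / 6.3392e+09 = 0.04732458 m
G_linear = 10^(27.020/10) = 503.5006
Ae = G_linear * lambda^2 / (4*pi) = 503.5006 * 0.04732458^2 / (4*pi) = 0.08974 m^2

0.08974 m^2


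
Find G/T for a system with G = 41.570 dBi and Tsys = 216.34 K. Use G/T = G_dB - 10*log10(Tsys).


G/T = 41.570 - 10*log10(216.34) = 41.570 - 23.35137 = 18.22 dB/K

18.22 dB/K


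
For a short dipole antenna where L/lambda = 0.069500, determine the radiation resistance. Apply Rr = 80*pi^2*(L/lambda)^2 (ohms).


Rr = 80 * pi^2 * (0.069500)^2 = 80 * 9.869604 * 4.830250e-03 = 3.814 ohm

3.814 ohm


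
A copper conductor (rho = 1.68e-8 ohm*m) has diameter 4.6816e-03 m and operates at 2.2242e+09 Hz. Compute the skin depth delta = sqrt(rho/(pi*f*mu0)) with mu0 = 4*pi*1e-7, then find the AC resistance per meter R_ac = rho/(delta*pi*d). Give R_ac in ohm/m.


delta = sqrt(1.68e-8 / (pi * 2.2242e+09 * 4*pi*1e-7)) = 1.383209e-06 m
R_ac = 1.68e-8 / (1.383209e-06 * pi * 4.6816e-03) = 0.8258 ohm/m

0.8258 ohm/m


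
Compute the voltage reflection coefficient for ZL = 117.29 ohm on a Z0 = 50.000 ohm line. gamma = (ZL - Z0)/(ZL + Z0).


gamma = (117.29 - 50.000) / (117.29 + 50.000) = 0.4022

0.4022


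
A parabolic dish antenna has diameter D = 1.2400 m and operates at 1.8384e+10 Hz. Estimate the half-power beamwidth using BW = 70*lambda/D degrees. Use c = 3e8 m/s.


lambda = c / f = 3.0000e+08 / 1.8384e+10 = 0.01631854 m
BW = 70 * 0.01631854 / 1.2400 = 0.9212 deg

0.9212 deg


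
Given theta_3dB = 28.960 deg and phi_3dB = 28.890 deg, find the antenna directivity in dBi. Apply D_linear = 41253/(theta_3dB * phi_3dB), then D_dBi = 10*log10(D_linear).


D_linear = 41253 / (28.960 * 28.890) = 49.30710
D_dBi = 10 * log10(49.30710) = 16.93 dBi

16.93 dBi


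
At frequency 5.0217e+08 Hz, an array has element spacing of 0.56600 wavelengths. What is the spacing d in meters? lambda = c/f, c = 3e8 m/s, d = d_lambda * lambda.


lambda = c / f = 3.0000e+08 / 5.0217e+08 = 0.5974073 m
d = 0.56600 * 0.5974073 = 0.3381 m

0.3381 m


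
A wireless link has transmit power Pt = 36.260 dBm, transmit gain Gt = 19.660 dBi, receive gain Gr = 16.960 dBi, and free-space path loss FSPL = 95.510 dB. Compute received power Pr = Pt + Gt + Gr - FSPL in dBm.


Pr = 36.260 + 19.660 + 16.960 - 95.510 = -22.63 dBm

-22.63 dBm


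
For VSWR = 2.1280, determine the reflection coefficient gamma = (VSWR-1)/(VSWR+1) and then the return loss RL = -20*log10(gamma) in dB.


gamma = (2.1280 - 1) / (2.1280 + 1) = 0.3606138
RL = -20 * log10(0.3606138) = 8.859 dB

8.859 dB


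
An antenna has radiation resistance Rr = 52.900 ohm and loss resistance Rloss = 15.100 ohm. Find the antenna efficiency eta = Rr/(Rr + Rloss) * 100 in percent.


eta = 52.900 / (52.900 + 15.100) * 100 = 77.79%

77.79%


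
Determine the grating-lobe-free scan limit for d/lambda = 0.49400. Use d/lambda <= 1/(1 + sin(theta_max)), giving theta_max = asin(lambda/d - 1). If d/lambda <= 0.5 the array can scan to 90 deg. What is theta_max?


lambda/d - 1 = 1/0.49400 - 1 = 1.024291 >= 1
d/lambda <= 0.5, so the array can scan to endfire without grating lobes: theta_max = 90 deg

90 deg


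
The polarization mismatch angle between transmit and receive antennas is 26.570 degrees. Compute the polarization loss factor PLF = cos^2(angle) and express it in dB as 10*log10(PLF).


PLF_linear = cos^2(26.570 deg) = 0.7999309
PLF_dB = 10 * log10(0.7999309) = -0.9695 dB

-0.9695 dB


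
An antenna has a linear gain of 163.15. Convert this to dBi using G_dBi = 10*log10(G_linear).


G_dBi = 10 * log10(163.15) = 22.13 dBi

22.13 dBi


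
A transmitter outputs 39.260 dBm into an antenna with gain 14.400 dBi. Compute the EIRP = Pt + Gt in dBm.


EIRP = Pt + Gt = 39.260 + 14.400 = 53.66 dBm

53.66 dBm


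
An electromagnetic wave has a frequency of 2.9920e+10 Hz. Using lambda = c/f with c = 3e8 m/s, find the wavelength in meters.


lambda = c / f = 3.0000e+08 / 2.9920e+10 = 0.01003 m

0.01003 m


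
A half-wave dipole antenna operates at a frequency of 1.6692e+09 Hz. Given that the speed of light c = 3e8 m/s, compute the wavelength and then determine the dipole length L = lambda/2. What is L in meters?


lambda = c / f = 3.0000e+08 / 1.6692e+09 = 0.1797268 m
L = lambda / 2 = 0.1797268 / 2 = 0.08986 m

0.08986 m


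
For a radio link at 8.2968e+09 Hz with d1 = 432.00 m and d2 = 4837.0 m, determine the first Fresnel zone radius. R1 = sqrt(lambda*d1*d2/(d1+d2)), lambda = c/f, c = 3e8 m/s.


lambda = c / f = 3.0000e+08 / 8.2968e+09 = 0.03615852 m
R1 = sqrt(0.03615852 * 432.00 * 4837.0 / (432.00 + 4837.0)) = 3.787 m

3.787 m


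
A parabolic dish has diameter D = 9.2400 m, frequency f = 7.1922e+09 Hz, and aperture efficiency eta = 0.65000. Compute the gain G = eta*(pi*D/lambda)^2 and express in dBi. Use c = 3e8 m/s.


lambda = c / f = 3.0000e+08 / 7.1922e+09 = 0.04171185 m
G_linear = 0.65000 * (pi * 9.2400 / 0.04171185)^2 = 314802.5
G_dBi = 10 * log10(314802.5) = 54.98 dBi

54.98 dBi


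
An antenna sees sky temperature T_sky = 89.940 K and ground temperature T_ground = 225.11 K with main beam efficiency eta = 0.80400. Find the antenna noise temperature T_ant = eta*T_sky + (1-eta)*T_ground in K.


T_ant = 0.80400 * 89.940 + (1 - 0.80400) * 225.11 = 116.4 K

116.4 K


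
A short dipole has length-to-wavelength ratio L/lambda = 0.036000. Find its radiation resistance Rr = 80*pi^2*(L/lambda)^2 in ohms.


Rr = 80 * pi^2 * (0.036000)^2 = 80 * 9.869604 * 1.296000e-03 = 1.023 ohm

1.023 ohm


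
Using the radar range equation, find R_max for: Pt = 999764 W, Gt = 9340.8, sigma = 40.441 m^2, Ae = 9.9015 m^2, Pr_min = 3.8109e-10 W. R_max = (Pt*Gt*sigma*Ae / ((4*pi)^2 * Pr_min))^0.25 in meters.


R^4 = 999764*9340.8*40.441*9.9015 / ((4*pi)^2 * 3.8109e-10) = 6.213798e+19
R_max = 6.213798e+19^0.25 = 88785 m

88785 m


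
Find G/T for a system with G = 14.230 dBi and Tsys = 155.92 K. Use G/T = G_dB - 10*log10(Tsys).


G/T = 14.230 - 10*log10(155.92) = 14.230 - 21.92902 = -7.699 dB/K

-7.699 dB/K


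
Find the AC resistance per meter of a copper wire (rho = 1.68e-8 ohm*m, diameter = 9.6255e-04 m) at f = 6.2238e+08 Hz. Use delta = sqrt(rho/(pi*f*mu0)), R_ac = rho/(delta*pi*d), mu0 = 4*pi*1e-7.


delta = sqrt(1.68e-8 / (pi * 6.2238e+08 * 4*pi*1e-7)) = 2.614851e-06 m
R_ac = 1.68e-8 / (2.614851e-06 * pi * 9.6255e-04) = 2.125 ohm/m

2.125 ohm/m


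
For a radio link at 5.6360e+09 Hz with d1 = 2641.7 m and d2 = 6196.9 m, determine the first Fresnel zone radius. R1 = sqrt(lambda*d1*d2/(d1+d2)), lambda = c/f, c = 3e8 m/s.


lambda = c / f = 3.0000e+08 / 5.6360e+09 = 0.05322924 m
R1 = sqrt(0.05322924 * 2641.7 * 6196.9 / (2641.7 + 6196.9)) = 9.929 m

9.929 m


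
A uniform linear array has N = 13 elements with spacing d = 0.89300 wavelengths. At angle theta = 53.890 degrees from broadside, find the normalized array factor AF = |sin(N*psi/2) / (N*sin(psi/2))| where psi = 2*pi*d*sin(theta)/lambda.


psi = 2*pi*0.89300*sin(53.890 deg) = 4.532961 rad
AF = |sin(13*4.532961/2) / (13*sin(4.532961/2))| = 0.09303

0.09303
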